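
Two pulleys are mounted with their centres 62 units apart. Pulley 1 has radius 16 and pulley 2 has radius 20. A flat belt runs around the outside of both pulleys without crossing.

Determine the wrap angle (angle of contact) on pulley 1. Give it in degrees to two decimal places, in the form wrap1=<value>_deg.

open belt: β = asin((r2−r1)/C) = asin(4/62) = 3.6991°
wrap1 = π − 2β = 172.6019°
wrap2 = π + 2β = 187.3981°

wrap1=172.60_deg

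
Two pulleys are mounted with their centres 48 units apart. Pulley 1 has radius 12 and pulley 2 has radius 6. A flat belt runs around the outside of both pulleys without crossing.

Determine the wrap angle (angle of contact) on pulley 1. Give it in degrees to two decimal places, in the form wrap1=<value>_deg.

open belt: β = asin((r2−r1)/C) = asin(-6/48) = -7.1808°
wrap1 = π − 2β = 194.3615°
wrap2 = π + 2β = 165.6385°

wrap1=194.36_deg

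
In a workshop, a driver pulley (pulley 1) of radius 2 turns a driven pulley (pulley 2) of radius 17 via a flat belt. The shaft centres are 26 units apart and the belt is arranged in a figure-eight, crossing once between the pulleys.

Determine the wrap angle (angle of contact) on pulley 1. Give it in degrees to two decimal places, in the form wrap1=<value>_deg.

crossed belt: β = asin((r1+r2)/C) = asin(19/26) = 46.9509°
wrap1 = wrap2 = π + 2β = 273.9018°

wrap1=273.90_deg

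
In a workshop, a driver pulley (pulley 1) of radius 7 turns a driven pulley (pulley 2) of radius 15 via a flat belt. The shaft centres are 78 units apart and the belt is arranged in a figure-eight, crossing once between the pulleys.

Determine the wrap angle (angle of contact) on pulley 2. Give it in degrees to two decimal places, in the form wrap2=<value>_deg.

crossed belt: β = asin((r1+r2)/C) = asin(22/78) = 16.3827°
wrap1 = wrap2 = π + 2β = 212.7653°

wrap2=212.77_deg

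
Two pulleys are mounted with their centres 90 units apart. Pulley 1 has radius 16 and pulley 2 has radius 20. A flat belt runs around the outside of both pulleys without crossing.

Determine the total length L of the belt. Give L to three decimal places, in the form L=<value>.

L=293.275

open belt: β = asin((r2−r1)/C) = asin(4/90) = 2.5473°
wrap1 = π − 2β = 174.9054°
wrap2 = π + 2β = 185.0946°
tangent length = C·cosβ = 89.9111
L = r1·wrap1 + r2·wrap2 + 2·C·cosβ = 16·3.0527 + 20·3.2305 + 2·89.9111 = 293.2751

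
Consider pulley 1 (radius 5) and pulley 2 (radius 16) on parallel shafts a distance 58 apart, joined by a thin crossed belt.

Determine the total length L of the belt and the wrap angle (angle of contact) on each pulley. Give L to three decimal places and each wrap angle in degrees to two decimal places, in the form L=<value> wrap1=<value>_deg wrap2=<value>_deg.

crossed belt: β = asin((r1+r2)/C) = asin(21/58) = 21.2273°
wrap1 = wrap2 = π + 2β = 222.4546°
tangent length = C·cosβ = 54.0648
L = (r1+r2)·wrap + 2·C·cosβ = 21·3.8826 + 2·54.0648 = 189.6634

L=189.663 wrap1=222.45_deg wrap2=222.45_deg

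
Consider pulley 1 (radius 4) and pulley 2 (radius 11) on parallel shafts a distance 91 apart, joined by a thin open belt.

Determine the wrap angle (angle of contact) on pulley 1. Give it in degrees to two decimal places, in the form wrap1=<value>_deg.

wrap1=171.18_deg

open belt: β = asin((r2−r1)/C) = asin(7/91) = 4.4117°
wrap1 = π − 2β = 171.1765°
wrap2 = π + 2β = 188.8235°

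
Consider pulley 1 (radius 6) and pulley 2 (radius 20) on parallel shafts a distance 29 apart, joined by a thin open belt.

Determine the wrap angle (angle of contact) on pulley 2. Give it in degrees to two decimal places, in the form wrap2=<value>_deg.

wrap2=237.73_deg

open belt: β = asin((r2−r1)/C) = asin(14/29) = 28.8657°
wrap1 = π − 2β = 122.2685°
wrap2 = π + 2β = 237.7315°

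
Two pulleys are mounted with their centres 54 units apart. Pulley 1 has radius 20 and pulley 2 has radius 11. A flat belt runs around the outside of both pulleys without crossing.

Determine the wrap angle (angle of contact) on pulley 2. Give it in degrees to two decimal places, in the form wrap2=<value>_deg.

wrap2=160.81_deg

open belt: β = asin((r2−r1)/C) = asin(-9/54) = -9.5941°
wrap1 = π − 2β = 199.1881°
wrap2 = π + 2β = 160.8119°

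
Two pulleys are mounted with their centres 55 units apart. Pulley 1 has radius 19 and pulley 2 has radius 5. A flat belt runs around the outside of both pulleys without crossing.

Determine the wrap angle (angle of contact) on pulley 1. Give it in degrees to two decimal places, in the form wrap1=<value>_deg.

open belt: β = asin((r2−r1)/C) = asin(-14/55) = -14.7467°
wrap1 = π − 2β = 209.4933°
wrap2 = π + 2β = 150.5067°

wrap1=209.49_deg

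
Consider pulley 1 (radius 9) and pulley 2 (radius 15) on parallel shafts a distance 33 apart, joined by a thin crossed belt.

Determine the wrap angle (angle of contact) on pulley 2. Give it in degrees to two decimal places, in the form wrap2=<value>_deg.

wrap2=273.32_deg

crossed belt: β = asin((r1+r2)/C) = asin(24/33) = 46.6582°
wrap1 = wrap2 = π + 2β = 273.3165°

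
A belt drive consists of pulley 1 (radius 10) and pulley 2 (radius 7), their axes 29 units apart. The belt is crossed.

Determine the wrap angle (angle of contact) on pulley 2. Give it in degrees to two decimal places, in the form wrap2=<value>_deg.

crossed belt: β = asin((r1+r2)/C) = asin(17/29) = 35.8883°
wrap1 = wrap2 = π + 2β = 251.7766°

wrap2=251.78_deg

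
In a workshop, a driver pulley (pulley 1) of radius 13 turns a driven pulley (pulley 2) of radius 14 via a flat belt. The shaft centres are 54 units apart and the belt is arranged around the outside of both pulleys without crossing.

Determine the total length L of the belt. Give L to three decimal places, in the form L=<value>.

open belt: β = asin((r2−r1)/C) = asin(1/54) = 1.0611°
wrap1 = π − 2β = 177.8778°
wrap2 = π + 2β = 182.1222°
tangent length = C·cosβ = 53.9907
L = r1·wrap1 + r2·wrap2 + 2·C·cosβ = 13·3.1046 + 14·3.1786 + 2·53.9907 = 192.8415

L=192.842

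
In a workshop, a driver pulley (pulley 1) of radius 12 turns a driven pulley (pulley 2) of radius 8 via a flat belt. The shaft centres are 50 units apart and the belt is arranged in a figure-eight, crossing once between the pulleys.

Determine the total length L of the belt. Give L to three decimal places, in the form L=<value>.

L=170.944

crossed belt: β = asin((r1+r2)/C) = asin(20/50) = 23.5782°
wrap1 = wrap2 = π + 2β = 227.1564°
tangent length = C·cosβ = 45.8258
L = (r1+r2)·wrap + 2·C·cosβ = 20·3.9646 + 2·45.8258 = 170.9440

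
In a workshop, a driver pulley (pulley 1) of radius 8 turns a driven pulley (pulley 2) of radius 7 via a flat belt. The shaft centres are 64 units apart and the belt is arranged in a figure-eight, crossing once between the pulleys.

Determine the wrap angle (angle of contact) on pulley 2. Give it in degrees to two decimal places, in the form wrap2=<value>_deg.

wrap2=207.11_deg

crossed belt: β = asin((r1+r2)/C) = asin(15/64) = 13.5548°
wrap1 = wrap2 = π + 2β = 207.1096°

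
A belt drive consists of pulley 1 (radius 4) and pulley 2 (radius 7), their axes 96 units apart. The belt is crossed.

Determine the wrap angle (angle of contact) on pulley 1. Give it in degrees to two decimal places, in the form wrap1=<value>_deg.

crossed belt: β = asin((r1+r2)/C) = asin(11/96) = 6.5796°
wrap1 = wrap2 = π + 2β = 193.1592°

wrap1=193.16_deg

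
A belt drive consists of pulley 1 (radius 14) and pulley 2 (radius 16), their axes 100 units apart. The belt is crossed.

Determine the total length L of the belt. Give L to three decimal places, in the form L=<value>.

crossed belt: β = asin((r1+r2)/C) = asin(30/100) = 17.4576°
wrap1 = wrap2 = π + 2β = 214.9152°
tangent length = C·cosβ = 95.3939
L = (r1+r2)·wrap + 2·C·cosβ = 30·3.7510 + 2·95.3939 = 303.3172

L=303.317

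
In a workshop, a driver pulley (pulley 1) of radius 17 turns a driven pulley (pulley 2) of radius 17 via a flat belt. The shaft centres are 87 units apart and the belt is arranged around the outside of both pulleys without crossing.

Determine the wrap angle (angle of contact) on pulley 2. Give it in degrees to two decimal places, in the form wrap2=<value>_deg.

open belt: β = asin((r2−r1)/C) = asin(0/87) = 0.0000°
wrap1 = π − 2β = 180.0000°
wrap2 = π + 2β = 180.0000°

wrap2=180.00_deg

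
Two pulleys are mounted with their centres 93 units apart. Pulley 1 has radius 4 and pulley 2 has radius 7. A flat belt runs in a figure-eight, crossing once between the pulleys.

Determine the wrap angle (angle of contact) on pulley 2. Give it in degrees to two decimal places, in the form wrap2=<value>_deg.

wrap2=193.59_deg

crossed belt: β = asin((r1+r2)/C) = asin(11/93) = 6.7928°
wrap1 = wrap2 = π + 2β = 193.5856°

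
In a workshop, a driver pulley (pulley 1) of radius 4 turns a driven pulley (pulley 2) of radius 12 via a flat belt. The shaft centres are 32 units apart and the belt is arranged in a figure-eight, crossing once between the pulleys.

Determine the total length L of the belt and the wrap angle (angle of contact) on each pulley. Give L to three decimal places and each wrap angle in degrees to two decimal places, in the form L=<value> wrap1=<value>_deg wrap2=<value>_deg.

crossed belt: β = asin((r1+r2)/C) = asin(16/32) = 30.0000°
wrap1 = wrap2 = π + 2β = 240.0000°
tangent length = C·cosβ = 27.7128
L = (r1+r2)·wrap + 2·C·cosβ = 16·4.1888 + 2·27.7128 = 122.4463

L=122.446 wrap1=240.00_deg wrap2=240.00_deg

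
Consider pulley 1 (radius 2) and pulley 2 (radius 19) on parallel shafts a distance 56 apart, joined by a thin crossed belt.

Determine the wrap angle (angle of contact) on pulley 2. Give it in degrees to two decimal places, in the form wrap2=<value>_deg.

wrap2=224.05_deg

crossed belt: β = asin((r1+r2)/C) = asin(21/56) = 22.0243°
wrap1 = wrap2 = π + 2β = 224.0486°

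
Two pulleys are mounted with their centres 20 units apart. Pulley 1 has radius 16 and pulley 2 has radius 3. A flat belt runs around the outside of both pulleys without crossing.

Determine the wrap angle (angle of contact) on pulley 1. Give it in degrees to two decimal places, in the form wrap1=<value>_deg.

open belt: β = asin((r2−r1)/C) = asin(-13/20) = -40.5416°
wrap1 = π − 2β = 261.0832°
wrap2 = π + 2β = 98.9168°

wrap1=261.08_deg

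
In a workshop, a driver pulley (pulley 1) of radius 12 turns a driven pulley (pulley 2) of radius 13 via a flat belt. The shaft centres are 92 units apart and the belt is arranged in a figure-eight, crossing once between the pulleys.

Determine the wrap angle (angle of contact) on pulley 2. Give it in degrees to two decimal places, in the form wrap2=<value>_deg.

crossed belt: β = asin((r1+r2)/C) = asin(25/92) = 15.7678°
wrap1 = wrap2 = π + 2β = 211.5356°

wrap2=211.54_deg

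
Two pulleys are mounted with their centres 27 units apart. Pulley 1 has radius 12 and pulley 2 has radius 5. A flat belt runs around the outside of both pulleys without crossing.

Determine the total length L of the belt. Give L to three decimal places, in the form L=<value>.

L=109.232

open belt: β = asin((r2−r1)/C) = asin(-7/27) = -15.0261°
wrap1 = π − 2β = 210.0522°
wrap2 = π + 2β = 149.9478°
tangent length = C·cosβ = 26.0768
L = r1·wrap1 + r2·wrap2 + 2·C·cosβ = 12·3.6661 + 5·2.6171 + 2·26.0768 = 109.2323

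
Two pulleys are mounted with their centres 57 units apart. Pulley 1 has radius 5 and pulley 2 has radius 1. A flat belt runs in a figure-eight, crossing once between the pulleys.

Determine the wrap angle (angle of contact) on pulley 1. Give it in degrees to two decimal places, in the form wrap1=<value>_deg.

wrap1=192.08_deg

crossed belt: β = asin((r1+r2)/C) = asin(6/57) = 6.0423°
wrap1 = wrap2 = π + 2β = 192.0847°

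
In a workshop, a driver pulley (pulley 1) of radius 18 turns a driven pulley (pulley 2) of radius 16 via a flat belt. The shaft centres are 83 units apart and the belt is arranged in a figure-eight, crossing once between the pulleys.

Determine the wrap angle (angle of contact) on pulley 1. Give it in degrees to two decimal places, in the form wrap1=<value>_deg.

wrap1=228.36_deg

crossed belt: β = asin((r1+r2)/C) = asin(34/83) = 24.1821°
wrap1 = wrap2 = π + 2β = 228.3643°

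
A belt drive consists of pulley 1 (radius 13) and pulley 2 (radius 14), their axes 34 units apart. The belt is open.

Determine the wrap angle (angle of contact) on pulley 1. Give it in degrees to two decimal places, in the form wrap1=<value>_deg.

wrap1=176.63_deg

open belt: β = asin((r2−r1)/C) = asin(1/34) = 1.6854°
wrap1 = π − 2β = 176.6292°
wrap2 = π + 2β = 183.3708°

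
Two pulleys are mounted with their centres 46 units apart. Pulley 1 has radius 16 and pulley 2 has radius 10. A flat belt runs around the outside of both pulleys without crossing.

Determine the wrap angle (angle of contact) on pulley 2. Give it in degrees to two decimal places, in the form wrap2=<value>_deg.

open belt: β = asin((r2−r1)/C) = asin(-6/46) = -7.4947°
wrap1 = π − 2β = 194.9894°
wrap2 = π + 2β = 165.0106°

wrap2=165.01_deg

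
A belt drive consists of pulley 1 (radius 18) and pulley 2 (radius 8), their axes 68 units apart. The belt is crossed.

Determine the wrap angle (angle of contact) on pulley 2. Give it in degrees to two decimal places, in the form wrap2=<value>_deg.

crossed belt: β = asin((r1+r2)/C) = asin(26/68) = 22.4795°
wrap1 = wrap2 = π + 2β = 224.9590°

wrap2=224.96_deg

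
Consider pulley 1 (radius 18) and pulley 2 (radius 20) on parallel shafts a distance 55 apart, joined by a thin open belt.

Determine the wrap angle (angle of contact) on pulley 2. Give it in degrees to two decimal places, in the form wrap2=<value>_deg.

open belt: β = asin((r2−r1)/C) = asin(2/55) = 2.0839°
wrap1 = π − 2β = 175.8321°
wrap2 = π + 2β = 184.1679°

wrap2=184.17_deg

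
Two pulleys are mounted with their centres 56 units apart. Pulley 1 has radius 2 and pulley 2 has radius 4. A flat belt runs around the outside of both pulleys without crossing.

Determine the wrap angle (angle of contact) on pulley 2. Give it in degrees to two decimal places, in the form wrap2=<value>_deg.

wrap2=184.09_deg

open belt: β = asin((r2−r1)/C) = asin(2/56) = 2.0467°
wrap1 = π − 2β = 175.9066°
wrap2 = π + 2β = 184.0934°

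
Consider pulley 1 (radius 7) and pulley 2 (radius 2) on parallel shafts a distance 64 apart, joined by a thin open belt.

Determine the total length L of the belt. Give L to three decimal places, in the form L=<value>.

open belt: β = asin((r2−r1)/C) = asin(-5/64) = -4.4808°
wrap1 = π − 2β = 188.9616°
wrap2 = π + 2β = 171.0384°
tangent length = C·cosβ = 63.8044
L = r1·wrap1 + r2·wrap2 + 2·C·cosβ = 7·3.2980 + 2·2.9852 + 2·63.8044 = 156.6652

L=156.665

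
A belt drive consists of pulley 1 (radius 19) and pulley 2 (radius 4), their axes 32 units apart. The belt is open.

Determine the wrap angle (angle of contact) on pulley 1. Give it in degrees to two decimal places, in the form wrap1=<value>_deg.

open belt: β = asin((r2−r1)/C) = asin(-15/32) = -27.9532°
wrap1 = π − 2β = 235.9064°
wrap2 = π + 2β = 124.0936°

wrap1=235.91_deg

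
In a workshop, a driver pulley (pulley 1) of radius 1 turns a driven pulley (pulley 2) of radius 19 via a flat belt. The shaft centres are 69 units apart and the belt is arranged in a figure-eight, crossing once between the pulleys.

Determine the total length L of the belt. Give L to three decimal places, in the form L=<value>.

crossed belt: β = asin((r1+r2)/C) = asin(20/69) = 16.8493°
wrap1 = wrap2 = π + 2β = 213.6986°
tangent length = C·cosβ = 66.0379
L = (r1+r2)·wrap + 2·C·cosβ = 20·3.7297 + 2·66.0379 = 206.6706

L=206.671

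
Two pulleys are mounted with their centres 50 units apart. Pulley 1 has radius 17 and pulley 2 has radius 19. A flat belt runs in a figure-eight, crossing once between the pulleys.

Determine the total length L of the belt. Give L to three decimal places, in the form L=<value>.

L=240.369

crossed belt: β = asin((r1+r2)/C) = asin(36/50) = 46.0545°
wrap1 = wrap2 = π + 2β = 272.1090°
tangent length = C·cosβ = 34.6987
L = (r1+r2)·wrap + 2·C·cosβ = 36·4.7492 + 2·34.6987 = 240.3685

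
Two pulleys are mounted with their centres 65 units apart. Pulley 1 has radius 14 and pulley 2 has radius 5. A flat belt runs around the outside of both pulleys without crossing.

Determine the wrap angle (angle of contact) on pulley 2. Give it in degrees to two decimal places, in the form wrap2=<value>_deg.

open belt: β = asin((r2−r1)/C) = asin(-9/65) = -7.9588°
wrap1 = π − 2β = 195.9177°
wrap2 = π + 2β = 164.0823°

wrap2=164.08_deg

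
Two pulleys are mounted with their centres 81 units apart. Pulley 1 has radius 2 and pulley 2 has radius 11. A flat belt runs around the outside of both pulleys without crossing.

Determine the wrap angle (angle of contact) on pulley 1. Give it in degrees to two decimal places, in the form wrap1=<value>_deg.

open belt: β = asin((r2−r1)/C) = asin(9/81) = 6.3794°
wrap1 = π − 2β = 167.2413°
wrap2 = π + 2β = 192.7587°

wrap1=167.24_deg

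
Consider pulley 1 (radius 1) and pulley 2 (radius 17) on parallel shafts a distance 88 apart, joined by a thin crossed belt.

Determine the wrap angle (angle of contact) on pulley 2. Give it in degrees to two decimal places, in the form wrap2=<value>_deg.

crossed belt: β = asin((r1+r2)/C) = asin(18/88) = 11.8029°
wrap1 = wrap2 = π + 2β = 203.6058°

wrap2=203.61_deg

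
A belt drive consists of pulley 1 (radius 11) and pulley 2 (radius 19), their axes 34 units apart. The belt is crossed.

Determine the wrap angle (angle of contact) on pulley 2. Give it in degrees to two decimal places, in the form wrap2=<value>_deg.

crossed belt: β = asin((r1+r2)/C) = asin(30/34) = 61.9275°
wrap1 = wrap2 = π + 2β = 303.8550°

wrap2=303.86_deg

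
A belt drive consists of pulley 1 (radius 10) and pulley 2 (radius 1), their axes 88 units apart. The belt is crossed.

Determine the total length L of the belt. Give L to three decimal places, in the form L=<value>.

L=211.934

crossed belt: β = asin((r1+r2)/C) = asin(11/88) = 7.1808°
wrap1 = wrap2 = π + 2β = 194.3615°
tangent length = C·cosβ = 87.3098
L = (r1+r2)·wrap + 2·C·cosβ = 11·3.3922 + 2·87.3098 = 211.9343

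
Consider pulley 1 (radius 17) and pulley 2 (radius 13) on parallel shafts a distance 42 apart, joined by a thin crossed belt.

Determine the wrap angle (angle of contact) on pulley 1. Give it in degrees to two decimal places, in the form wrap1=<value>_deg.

wrap1=271.17_deg

crossed belt: β = asin((r1+r2)/C) = asin(30/42) = 45.5847°
wrap1 = wrap2 = π + 2β = 271.1694°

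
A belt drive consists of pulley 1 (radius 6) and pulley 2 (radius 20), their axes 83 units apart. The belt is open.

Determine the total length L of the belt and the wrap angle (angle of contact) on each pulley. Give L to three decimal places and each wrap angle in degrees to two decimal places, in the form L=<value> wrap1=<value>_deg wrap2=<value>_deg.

open belt: β = asin((r2−r1)/C) = asin(14/83) = 9.7108°
wrap1 = π − 2β = 160.5785°
wrap2 = π + 2β = 199.4215°
tangent length = C·cosβ = 81.8108
L = r1·wrap1 + r2·wrap2 + 2·C·cosβ = 6·2.8026 + 20·3.4806 + 2·81.8108 = 250.0485

L=250.049 wrap1=160.58_deg wrap2=199.42_deg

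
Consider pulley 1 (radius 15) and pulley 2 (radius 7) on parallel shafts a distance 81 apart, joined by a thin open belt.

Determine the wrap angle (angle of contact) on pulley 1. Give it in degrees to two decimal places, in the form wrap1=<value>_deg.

wrap1=191.34_deg

open belt: β = asin((r2−r1)/C) = asin(-8/81) = -5.6681°
wrap1 = π − 2β = 191.3362°
wrap2 = π + 2β = 168.6638°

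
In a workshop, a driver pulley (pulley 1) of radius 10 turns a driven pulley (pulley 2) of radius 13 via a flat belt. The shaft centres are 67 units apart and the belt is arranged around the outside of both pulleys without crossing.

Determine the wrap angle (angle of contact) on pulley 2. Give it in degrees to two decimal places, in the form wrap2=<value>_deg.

open belt: β = asin((r2−r1)/C) = asin(3/67) = 2.5663°
wrap1 = π − 2β = 174.8673°
wrap2 = π + 2β = 185.1327°

wrap2=185.13_deg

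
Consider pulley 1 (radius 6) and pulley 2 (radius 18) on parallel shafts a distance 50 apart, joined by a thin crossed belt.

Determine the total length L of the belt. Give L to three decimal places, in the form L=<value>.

crossed belt: β = asin((r1+r2)/C) = asin(24/50) = 28.6854°
wrap1 = wrap2 = π + 2β = 237.3708°
tangent length = C·cosβ = 43.8634
L = (r1+r2)·wrap + 2·C·cosβ = 24·4.1429 + 2·43.8634 = 187.1565

L=187.156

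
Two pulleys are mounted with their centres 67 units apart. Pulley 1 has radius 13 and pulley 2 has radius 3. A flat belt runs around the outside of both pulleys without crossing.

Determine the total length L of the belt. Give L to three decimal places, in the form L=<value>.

L=185.761

open belt: β = asin((r2−r1)/C) = asin(-10/67) = -8.5837°
wrap1 = π − 2β = 197.1674°
wrap2 = π + 2β = 162.8326°
tangent length = C·cosβ = 66.2495
L = r1·wrap1 + r2·wrap2 + 2·C·cosβ = 13·3.4412 + 3·2.8420 + 2·66.2495 = 185.7608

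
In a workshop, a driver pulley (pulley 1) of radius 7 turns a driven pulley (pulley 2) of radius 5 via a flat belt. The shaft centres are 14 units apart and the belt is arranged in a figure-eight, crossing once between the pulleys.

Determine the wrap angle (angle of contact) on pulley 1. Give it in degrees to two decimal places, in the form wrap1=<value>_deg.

crossed belt: β = asin((r1+r2)/C) = asin(12/14) = 58.9973°
wrap1 = wrap2 = π + 2β = 297.9946°

wrap1=297.99_deg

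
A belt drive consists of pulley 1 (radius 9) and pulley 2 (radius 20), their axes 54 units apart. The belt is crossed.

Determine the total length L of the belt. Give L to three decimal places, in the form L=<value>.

L=215.092

crossed belt: β = asin((r1+r2)/C) = asin(29/54) = 32.4822°
wrap1 = wrap2 = π + 2β = 244.9643°
tangent length = C·cosβ = 45.5522
L = (r1+r2)·wrap + 2·C·cosβ = 29·4.2754 + 2·45.5522 = 215.0919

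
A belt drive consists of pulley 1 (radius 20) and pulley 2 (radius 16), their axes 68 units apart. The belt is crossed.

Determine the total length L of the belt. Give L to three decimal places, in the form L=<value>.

L=268.644

crossed belt: β = asin((r1+r2)/C) = asin(36/68) = 31.9657°
wrap1 = wrap2 = π + 2β = 243.9314°
tangent length = C·cosβ = 57.6888
L = (r1+r2)·wrap + 2·C·cosβ = 36·4.2574 + 2·57.6888 = 268.6443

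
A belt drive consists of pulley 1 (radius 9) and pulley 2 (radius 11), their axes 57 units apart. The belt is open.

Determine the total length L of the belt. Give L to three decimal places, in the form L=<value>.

open belt: β = asin((r2−r1)/C) = asin(2/57) = 2.0108°
wrap1 = π − 2β = 175.9784°
wrap2 = π + 2β = 184.0216°
tangent length = C·cosβ = 56.9649
L = r1·wrap1 + r2·wrap2 + 2·C·cosβ = 9·3.0714 + 11·3.2118 + 2·56.9649 = 176.9020

L=176.902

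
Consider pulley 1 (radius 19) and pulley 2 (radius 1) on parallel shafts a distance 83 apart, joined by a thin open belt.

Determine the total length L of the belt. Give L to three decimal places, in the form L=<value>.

L=232.751

open belt: β = asin((r2−r1)/C) = asin(-18/83) = -12.5251°
wrap1 = π − 2β = 205.0502°
wrap2 = π + 2β = 154.9498°
tangent length = C·cosβ = 81.0247
L = r1·wrap1 + r2·wrap2 + 2·C·cosβ = 19·3.5788 + 1·2.7044 + 2·81.0247 = 232.7510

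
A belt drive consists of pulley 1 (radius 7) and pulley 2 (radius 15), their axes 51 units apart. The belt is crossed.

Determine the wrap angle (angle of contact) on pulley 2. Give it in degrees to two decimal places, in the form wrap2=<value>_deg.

crossed belt: β = asin((r1+r2)/C) = asin(22/51) = 25.5547°
wrap1 = wrap2 = π + 2β = 231.1094°

wrap2=231.11_deg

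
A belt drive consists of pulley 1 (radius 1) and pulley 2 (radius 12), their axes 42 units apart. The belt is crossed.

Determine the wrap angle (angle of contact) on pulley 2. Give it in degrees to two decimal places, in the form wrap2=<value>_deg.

wrap2=216.06_deg

crossed belt: β = asin((r1+r2)/C) = asin(13/42) = 18.0305°
wrap1 = wrap2 = π + 2β = 216.0611°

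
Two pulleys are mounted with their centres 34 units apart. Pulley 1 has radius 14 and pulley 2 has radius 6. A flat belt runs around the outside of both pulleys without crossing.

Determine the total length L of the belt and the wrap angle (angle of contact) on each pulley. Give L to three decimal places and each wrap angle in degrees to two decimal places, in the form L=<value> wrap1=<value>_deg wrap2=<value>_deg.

L=132.723 wrap1=207.22_deg wrap2=152.78_deg

open belt: β = asin((r2−r1)/C) = asin(-8/34) = -13.6090°
wrap1 = π − 2β = 207.2179°
wrap2 = π + 2β = 152.7821°
tangent length = C·cosβ = 33.0454
L = r1·wrap1 + r2·wrap2 + 2·C·cosβ = 14·3.6166 + 6·2.6666 + 2·33.0454 = 132.7230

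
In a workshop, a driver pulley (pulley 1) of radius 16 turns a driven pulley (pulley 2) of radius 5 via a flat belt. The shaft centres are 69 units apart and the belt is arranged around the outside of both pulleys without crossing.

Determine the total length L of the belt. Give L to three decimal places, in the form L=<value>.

open belt: β = asin((r2−r1)/C) = asin(-11/69) = -9.1732°
wrap1 = π − 2β = 198.3465°
wrap2 = π + 2β = 161.6535°
tangent length = C·cosβ = 68.1175
L = r1·wrap1 + r2·wrap2 + 2·C·cosβ = 16·3.4618 + 5·2.8214 + 2·68.1175 = 205.7308

L=205.731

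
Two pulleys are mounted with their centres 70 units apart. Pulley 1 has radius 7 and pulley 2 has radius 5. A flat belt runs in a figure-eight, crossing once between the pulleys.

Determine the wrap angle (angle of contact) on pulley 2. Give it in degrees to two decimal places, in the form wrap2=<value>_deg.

crossed belt: β = asin((r1+r2)/C) = asin(12/70) = 9.8709°
wrap1 = wrap2 = π + 2β = 199.7418°

wrap2=199.74_deg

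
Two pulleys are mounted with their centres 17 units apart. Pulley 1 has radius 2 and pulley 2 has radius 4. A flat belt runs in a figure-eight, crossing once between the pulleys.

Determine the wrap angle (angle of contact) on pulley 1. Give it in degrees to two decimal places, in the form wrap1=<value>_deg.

wrap1=221.33_deg

crossed belt: β = asin((r1+r2)/C) = asin(6/17) = 20.6673°
wrap1 = wrap2 = π + 2β = 221.3346°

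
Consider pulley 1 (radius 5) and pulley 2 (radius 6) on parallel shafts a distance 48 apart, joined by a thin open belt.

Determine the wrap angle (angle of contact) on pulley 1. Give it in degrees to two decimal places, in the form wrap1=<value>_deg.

wrap1=177.61_deg

open belt: β = asin((r2−r1)/C) = asin(1/48) = 1.1937°
wrap1 = π − 2β = 177.6125°
wrap2 = π + 2β = 182.3875°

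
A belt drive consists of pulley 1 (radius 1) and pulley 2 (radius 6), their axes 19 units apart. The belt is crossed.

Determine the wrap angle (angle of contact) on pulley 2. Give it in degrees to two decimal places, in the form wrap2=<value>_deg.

crossed belt: β = asin((r1+r2)/C) = asin(7/19) = 21.6183°
wrap1 = wrap2 = π + 2β = 223.2365°

wrap2=223.24_deg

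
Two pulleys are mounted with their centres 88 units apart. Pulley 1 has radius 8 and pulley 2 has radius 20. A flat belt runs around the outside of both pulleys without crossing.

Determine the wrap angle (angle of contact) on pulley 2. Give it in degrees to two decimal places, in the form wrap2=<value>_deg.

open belt: β = asin((r2−r1)/C) = asin(12/88) = 7.8375°
wrap1 = π − 2β = 164.3250°
wrap2 = π + 2β = 195.6750°

wrap2=195.67_deg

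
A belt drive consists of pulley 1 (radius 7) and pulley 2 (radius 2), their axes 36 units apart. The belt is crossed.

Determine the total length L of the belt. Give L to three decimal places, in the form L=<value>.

L=102.536

crossed belt: β = asin((r1+r2)/C) = asin(9/36) = 14.4775°
wrap1 = wrap2 = π + 2β = 208.9550°
tangent length = C·cosβ = 34.8569
L = (r1+r2)·wrap + 2·C·cosβ = 9·3.6470 + 2·34.8569 = 102.5363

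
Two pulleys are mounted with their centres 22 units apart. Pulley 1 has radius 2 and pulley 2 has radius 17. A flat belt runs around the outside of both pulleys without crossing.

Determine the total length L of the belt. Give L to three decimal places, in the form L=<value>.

open belt: β = asin((r2−r1)/C) = asin(15/22) = 42.9859°
wrap1 = π − 2β = 94.0282°
wrap2 = π + 2β = 265.9718°
tangent length = C·cosβ = 16.0935
L = r1·wrap1 + r2·wrap2 + 2·C·cosβ = 2·1.6411 + 17·4.6421 + 2·16.0935 = 114.3846

L=114.385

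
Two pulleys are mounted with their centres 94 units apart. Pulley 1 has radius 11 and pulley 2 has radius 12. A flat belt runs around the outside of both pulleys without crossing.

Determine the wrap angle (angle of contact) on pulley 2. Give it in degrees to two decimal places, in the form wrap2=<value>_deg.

open belt: β = asin((r2−r1)/C) = asin(1/94) = 0.6095°
wrap1 = π − 2β = 178.7809°
wrap2 = π + 2β = 181.2191°

wrap2=181.22_deg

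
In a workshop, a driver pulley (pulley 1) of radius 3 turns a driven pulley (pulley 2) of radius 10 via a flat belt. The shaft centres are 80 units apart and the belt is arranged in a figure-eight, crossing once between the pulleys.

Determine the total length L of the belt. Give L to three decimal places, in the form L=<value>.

crossed belt: β = asin((r1+r2)/C) = asin(13/80) = 9.3520°
wrap1 = wrap2 = π + 2β = 198.7041°
tangent length = C·cosβ = 78.9367
L = (r1+r2)·wrap + 2·C·cosβ = 13·3.4680 + 2·78.9367 = 202.9579

L=202.958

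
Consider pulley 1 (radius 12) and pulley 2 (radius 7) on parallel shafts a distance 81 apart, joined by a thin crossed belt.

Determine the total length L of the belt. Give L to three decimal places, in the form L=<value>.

crossed belt: β = asin((r1+r2)/C) = asin(19/81) = 13.5662°
wrap1 = wrap2 = π + 2β = 207.1323°
tangent length = C·cosβ = 78.7401
L = (r1+r2)·wrap + 2·C·cosβ = 19·3.6151 + 2·78.7401 = 226.1678

L=226.168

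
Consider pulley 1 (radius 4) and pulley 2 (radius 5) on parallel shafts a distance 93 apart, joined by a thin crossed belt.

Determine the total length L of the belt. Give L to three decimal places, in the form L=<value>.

crossed belt: β = asin((r1+r2)/C) = asin(9/93) = 5.5534°
wrap1 = wrap2 = π + 2β = 191.1069°
tangent length = C·cosβ = 92.5635
L = (r1+r2)·wrap + 2·C·cosβ = 9·3.3354 + 2·92.5635 = 215.1460

L=215.146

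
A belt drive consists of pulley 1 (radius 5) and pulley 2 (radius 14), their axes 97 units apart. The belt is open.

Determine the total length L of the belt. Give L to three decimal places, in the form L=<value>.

L=254.526

open belt: β = asin((r2−r1)/C) = asin(9/97) = 5.3238°
wrap1 = π − 2β = 169.3525°
wrap2 = π + 2β = 190.6475°
tangent length = C·cosβ = 96.5816
L = r1·wrap1 + r2·wrap2 + 2·C·cosβ = 5·2.9558 + 14·3.3274 + 2·96.5816 = 254.5259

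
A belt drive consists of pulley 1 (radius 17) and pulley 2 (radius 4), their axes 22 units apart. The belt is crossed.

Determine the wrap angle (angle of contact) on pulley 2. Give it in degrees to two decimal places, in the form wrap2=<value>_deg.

crossed belt: β = asin((r1+r2)/C) = asin(21/22) = 72.6586°
wrap1 = wrap2 = π + 2β = 325.3171°

wrap2=325.32_deg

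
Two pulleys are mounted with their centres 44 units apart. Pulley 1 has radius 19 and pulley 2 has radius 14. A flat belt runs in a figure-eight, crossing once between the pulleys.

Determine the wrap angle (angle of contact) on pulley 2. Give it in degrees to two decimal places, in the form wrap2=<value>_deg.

crossed belt: β = asin((r1+r2)/C) = asin(33/44) = 48.5904°
wrap1 = wrap2 = π + 2β = 277.1808°

wrap2=277.18_deg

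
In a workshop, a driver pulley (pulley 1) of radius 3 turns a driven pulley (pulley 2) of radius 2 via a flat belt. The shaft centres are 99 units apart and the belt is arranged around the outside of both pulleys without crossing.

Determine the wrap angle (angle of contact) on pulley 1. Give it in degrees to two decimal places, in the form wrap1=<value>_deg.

wrap1=181.16_deg

open belt: β = asin((r2−r1)/C) = asin(-1/99) = -0.5788°
wrap1 = π − 2β = 181.1575°
wrap2 = π + 2β = 178.8425°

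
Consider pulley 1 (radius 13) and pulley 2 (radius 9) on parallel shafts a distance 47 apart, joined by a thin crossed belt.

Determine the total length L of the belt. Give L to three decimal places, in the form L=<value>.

crossed belt: β = asin((r1+r2)/C) = asin(22/47) = 27.9101°
wrap1 = wrap2 = π + 2β = 235.8201°
tangent length = C·cosβ = 41.5331
L = (r1+r2)·wrap + 2·C·cosβ = 22·4.1158 + 2·41.5331 = 173.6147

L=173.615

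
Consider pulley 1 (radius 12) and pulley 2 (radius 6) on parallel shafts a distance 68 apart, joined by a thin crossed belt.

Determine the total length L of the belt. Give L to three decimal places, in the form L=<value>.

L=197.342

crossed belt: β = asin((r1+r2)/C) = asin(18/68) = 15.3495°
wrap1 = wrap2 = π + 2β = 210.6990°
tangent length = C·cosβ = 65.5744
L = (r1+r2)·wrap + 2·C·cosβ = 18·3.6774 + 2·65.5744 = 197.3418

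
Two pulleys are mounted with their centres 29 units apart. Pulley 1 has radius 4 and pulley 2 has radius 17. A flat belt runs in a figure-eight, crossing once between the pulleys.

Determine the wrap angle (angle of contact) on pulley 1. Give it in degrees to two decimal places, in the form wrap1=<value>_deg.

wrap1=272.79_deg

crossed belt: β = asin((r1+r2)/C) = asin(21/29) = 46.3972°
wrap1 = wrap2 = π + 2β = 272.7944°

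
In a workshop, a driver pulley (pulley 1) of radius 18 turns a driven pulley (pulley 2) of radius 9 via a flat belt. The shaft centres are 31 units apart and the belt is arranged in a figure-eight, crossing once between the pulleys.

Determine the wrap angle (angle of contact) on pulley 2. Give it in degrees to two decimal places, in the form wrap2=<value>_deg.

crossed belt: β = asin((r1+r2)/C) = asin(27/31) = 60.5713°
wrap1 = wrap2 = π + 2β = 301.1426°

wrap2=301.14_deg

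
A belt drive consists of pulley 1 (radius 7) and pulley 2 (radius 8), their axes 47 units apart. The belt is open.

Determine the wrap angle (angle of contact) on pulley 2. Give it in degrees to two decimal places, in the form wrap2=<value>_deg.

wrap2=182.44_deg

open belt: β = asin((r2−r1)/C) = asin(1/47) = 1.2192°
wrap1 = π − 2β = 177.5617°
wrap2 = π + 2β = 182.4383°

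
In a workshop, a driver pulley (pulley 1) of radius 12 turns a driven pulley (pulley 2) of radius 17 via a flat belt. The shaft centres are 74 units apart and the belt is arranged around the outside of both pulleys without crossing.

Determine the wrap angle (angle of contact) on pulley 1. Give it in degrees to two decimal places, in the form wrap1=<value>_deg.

wrap1=172.25_deg

open belt: β = asin((r2−r1)/C) = asin(5/74) = 3.8743°
wrap1 = π − 2β = 172.2514°
wrap2 = π + 2β = 187.7486°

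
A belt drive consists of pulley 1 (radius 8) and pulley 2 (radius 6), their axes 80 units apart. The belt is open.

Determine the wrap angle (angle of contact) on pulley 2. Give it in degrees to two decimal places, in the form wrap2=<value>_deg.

wrap2=177.13_deg

open belt: β = asin((r2−r1)/C) = asin(-2/80) = -1.4325°
wrap1 = π − 2β = 182.8651°
wrap2 = π + 2β = 177.1349°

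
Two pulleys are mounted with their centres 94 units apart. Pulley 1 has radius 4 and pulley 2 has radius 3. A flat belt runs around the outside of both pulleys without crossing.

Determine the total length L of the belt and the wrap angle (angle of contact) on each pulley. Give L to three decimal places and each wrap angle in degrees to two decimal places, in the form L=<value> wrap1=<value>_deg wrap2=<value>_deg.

L=210.002 wrap1=181.22_deg wrap2=178.78_deg

open belt: β = asin((r2−r1)/C) = asin(-1/94) = -0.6095°
wrap1 = π − 2β = 181.2191°
wrap2 = π + 2β = 178.7809°
tangent length = C·cosβ = 93.9947
L = r1·wrap1 + r2·wrap2 + 2·C·cosβ = 4·3.1629 + 3·3.1203 + 2·93.9947 = 210.0018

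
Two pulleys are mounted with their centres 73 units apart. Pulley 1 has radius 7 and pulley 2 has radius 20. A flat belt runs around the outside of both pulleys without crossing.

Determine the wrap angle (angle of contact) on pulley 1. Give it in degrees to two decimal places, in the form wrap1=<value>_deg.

wrap1=159.48_deg

open belt: β = asin((r2−r1)/C) = asin(13/73) = 10.2581°
wrap1 = π − 2β = 159.4839°
wrap2 = π + 2β = 200.5161°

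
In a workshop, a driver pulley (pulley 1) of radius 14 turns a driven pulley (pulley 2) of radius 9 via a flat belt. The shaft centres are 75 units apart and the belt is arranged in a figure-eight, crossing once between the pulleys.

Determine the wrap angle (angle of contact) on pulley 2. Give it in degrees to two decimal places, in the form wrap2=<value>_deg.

wrap2=215.72_deg

crossed belt: β = asin((r1+r2)/C) = asin(23/75) = 17.8585°
wrap1 = wrap2 = π + 2β = 215.7169°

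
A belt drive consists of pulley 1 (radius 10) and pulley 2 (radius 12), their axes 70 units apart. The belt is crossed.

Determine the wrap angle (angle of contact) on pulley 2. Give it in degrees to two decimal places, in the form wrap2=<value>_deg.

wrap2=216.64_deg

crossed belt: β = asin((r1+r2)/C) = asin(22/70) = 18.3177°
wrap1 = wrap2 = π + 2β = 216.6354°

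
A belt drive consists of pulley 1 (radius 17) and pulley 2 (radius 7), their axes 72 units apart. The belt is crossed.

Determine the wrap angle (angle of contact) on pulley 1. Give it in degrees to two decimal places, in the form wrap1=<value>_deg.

crossed belt: β = asin((r1+r2)/C) = asin(24/72) = 19.4712°
wrap1 = wrap2 = π + 2β = 218.9424°

wrap1=218.94_deg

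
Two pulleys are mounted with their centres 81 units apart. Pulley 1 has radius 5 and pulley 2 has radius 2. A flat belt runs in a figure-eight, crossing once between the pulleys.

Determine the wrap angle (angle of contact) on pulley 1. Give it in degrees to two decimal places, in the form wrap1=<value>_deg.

wrap1=189.92_deg

crossed belt: β = asin((r1+r2)/C) = asin(7/81) = 4.9577°
wrap1 = wrap2 = π + 2β = 189.9153°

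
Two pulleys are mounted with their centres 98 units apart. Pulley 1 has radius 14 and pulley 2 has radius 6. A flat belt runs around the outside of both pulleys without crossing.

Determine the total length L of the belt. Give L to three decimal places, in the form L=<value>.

open belt: β = asin((r2−r1)/C) = asin(-8/98) = -4.6824°
wrap1 = π − 2β = 189.3648°
wrap2 = π + 2β = 170.6352°
tangent length = C·cosβ = 97.6729
L = r1·wrap1 + r2·wrap2 + 2·C·cosβ = 14·3.3050 + 6·2.9781 + 2·97.6729 = 259.4853

L=259.485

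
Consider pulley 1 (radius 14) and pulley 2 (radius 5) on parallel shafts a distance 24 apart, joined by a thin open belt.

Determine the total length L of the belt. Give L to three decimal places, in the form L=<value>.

L=111.107

open belt: β = asin((r2−r1)/C) = asin(-9/24) = -22.0243°
wrap1 = π − 2β = 224.0486°
wrap2 = π + 2β = 135.9514°
tangent length = C·cosβ = 22.2486
L = r1·wrap1 + r2·wrap2 + 2·C·cosβ = 14·3.9104 + 5·2.3728 + 2·22.2486 = 111.1066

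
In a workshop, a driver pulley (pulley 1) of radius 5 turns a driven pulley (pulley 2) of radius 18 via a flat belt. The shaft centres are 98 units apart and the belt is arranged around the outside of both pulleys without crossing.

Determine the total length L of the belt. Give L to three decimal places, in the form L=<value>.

open belt: β = asin((r2−r1)/C) = asin(13/98) = 7.6229°
wrap1 = π − 2β = 164.7541°
wrap2 = π + 2β = 195.2459°
tangent length = C·cosβ = 97.1339
L = r1·wrap1 + r2·wrap2 + 2·C·cosβ = 5·2.8755 + 18·3.4077 + 2·97.1339 = 269.9837

L=269.984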